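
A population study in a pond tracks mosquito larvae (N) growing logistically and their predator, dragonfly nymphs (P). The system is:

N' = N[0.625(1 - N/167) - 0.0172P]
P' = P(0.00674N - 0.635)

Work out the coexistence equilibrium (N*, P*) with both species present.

From dP/dt = 0 with P > 0: 0.00674N* = 0.635, so N* = 94.2.
Substitute into dN/dt = 0: 0.625(1 - 94.2/167) = 0.0172P*.
The bracket is 0.436, giving P* = 0.272/0.0172 = 15.8.

N* ≈ 94.2, P* ≈ 15.8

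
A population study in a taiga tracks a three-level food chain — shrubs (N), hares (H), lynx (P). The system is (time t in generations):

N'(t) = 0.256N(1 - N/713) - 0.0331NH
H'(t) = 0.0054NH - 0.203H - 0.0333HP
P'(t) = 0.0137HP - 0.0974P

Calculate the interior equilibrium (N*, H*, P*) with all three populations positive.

N* ≈ 57.6, H* ≈ 7.11, P* ≈ 3.24

From dP/dt = 0: 0.0137H* = 0.0974, so H* = 7.11.
From dN/dt = 0: 0.256(1 - N*/713) = 0.0331·7.11, giving N* = 713·(1 - 0.919) = 57.6.
From dH/dt = 0: 0.0054·57.6 - 0.203 = 0.0333P*, so P* = 0.108/0.0333 = 3.24.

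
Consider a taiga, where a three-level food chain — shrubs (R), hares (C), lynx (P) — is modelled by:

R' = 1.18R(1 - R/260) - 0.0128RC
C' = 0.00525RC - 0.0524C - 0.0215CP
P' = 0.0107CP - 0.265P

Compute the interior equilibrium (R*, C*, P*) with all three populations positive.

R* ≈ 190, C* ≈ 24.8, P* ≈ 44

From dP/dt = 0: 0.0107C* = 0.265, so C* = 24.8.
From dR/dt = 0: 1.18(1 - R*/260) = 0.0128·24.8, giving R* = 260·(1 - 0.269) = 190.
From dC/dt = 0: 0.00525·190 - 0.0524 = 0.0215P*, so P* = 0.946/0.0215 = 44.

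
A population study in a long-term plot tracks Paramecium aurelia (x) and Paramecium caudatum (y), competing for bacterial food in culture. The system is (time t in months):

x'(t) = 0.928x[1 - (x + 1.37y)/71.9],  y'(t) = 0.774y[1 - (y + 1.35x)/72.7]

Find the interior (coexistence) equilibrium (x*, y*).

Setting both brackets to zero gives the nullclines x + 1.37y = 71.9 and 1.35x + y = 72.7.
Substituting y = 72.7 - 1.35x into the first: x(1 - 1.37·1.35) = 71.9 - 1.37·72.7.
So x* = -27.7/-0.85 = 32.6, and then y* = 72.7 - 1.35·32.6 = 28.7.

x* ≈ 32.6, y* ≈ 28.7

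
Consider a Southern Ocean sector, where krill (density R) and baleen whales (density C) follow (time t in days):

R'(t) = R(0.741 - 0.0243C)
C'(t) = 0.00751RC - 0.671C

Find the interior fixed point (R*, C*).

Set dC/dt = 0 with C > 0: 0.00751R - 0.671 = 0, so R* = 0.671/0.00751 = 89.3.
Set dR/dt = 0 with R > 0: 0.741 - 0.0243C = 0, so C* = 0.741/0.0243 = 30.5.

R* ≈ 89.3, C* ≈ 30.5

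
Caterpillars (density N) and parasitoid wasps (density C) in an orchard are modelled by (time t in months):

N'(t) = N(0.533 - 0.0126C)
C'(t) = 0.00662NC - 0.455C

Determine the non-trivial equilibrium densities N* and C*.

N* ≈ 68.7, C* ≈ 42.3

Set dC/dt = 0 with C > 0: 0.00662N - 0.455 = 0, so N* = 0.455/0.00662 = 68.7.
Set dN/dt = 0 with N > 0: 0.533 - 0.0126C = 0, so C* = 0.533/0.0126 = 42.3.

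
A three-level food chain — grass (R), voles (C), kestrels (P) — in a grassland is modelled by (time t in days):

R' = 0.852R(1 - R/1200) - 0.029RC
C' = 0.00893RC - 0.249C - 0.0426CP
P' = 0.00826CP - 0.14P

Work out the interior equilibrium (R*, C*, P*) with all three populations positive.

From dP/dt = 0: 0.00826C* = 0.14, so C* = 16.9.
From dR/dt = 0: 0.852(1 - R*/1200) = 0.029·16.9, giving R* = 1200·(1 - 0.577) = 508.
From dC/dt = 0: 0.00893·508 - 0.249 = 0.0426P*, so P* = 4.28/0.0426 = 101.

R* ≈ 508, C* ≈ 16.9, P* ≈ 101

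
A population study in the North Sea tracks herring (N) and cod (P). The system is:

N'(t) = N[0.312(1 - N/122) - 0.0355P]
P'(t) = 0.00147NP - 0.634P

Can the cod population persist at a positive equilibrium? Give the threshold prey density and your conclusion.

Threshold N = 431; K < 431, so no, the predator goes extinct.

The predator equation gives dP/dt > 0 only when N > 0.634/0.00147 = 431.
Without the predator, N → K = 122. Since 122 < 431, the predator cannot invade.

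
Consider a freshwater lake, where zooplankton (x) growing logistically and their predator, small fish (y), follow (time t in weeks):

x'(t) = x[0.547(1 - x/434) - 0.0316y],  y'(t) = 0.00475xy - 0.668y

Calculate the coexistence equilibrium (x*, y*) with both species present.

x* ≈ 141, y* ≈ 11.7

From dy/dt = 0 with y > 0: 0.00475x* = 0.668, so x* = 141.
Substitute into dx/dt = 0: 0.547(1 - 141/434) = 0.0316y*.
The bracket is 0.676, giving y* = 0.37/0.0316 = 11.7.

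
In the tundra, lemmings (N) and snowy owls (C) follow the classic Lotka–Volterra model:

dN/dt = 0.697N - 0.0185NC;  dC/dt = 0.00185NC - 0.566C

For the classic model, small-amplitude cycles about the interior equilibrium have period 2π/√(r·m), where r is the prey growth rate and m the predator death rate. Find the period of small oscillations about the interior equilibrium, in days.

Here r = 0.697 and m = 0.566, so r·m = 0.395.
ω = √0.395 = 0.628 per day, hence T = 2π/ω ≈ 10 days.

T ≈ 10 days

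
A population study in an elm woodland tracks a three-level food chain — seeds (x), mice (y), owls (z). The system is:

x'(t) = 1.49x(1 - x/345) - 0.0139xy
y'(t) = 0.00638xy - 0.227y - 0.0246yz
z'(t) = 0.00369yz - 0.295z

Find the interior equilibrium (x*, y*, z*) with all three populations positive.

From dz/dt = 0: 0.00369y* = 0.295, so y* = 79.9.
From dx/dt = 0: 1.49(1 - x*/345) = 0.0139·79.9, giving x* = 345·(1 - 0.746) = 87.7.
From dy/dt = 0: 0.00638·87.7 - 0.227 = 0.0246z*, so z* = 0.333/0.0246 = 13.5.

x* ≈ 87.7, y* ≈ 79.9, z* ≈ 13.5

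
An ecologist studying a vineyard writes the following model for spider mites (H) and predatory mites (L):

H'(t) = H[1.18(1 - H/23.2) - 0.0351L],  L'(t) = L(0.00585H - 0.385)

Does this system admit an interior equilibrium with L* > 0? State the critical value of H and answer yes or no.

The predator equation gives dL/dt > 0 only when H > 0.385/0.00585 = 65.8.
Without the predator, H → K = 23.2. Since 23.2 < 65.8, the predator cannot invade.

Threshold H = 65.8; K < 65.8, so no, the predator goes extinct.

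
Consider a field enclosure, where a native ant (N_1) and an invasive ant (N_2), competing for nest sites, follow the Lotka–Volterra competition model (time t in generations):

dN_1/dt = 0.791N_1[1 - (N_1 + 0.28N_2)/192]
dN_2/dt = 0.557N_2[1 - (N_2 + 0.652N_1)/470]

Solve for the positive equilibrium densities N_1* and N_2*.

N_1* ≈ 73.9, N_2* ≈ 422

Setting both brackets to zero gives the nullclines N_1 + 0.28N_2 = 192 and 0.652N_1 + N_2 = 470.
Substituting N_2 = 470 - 0.652N_1 into the first: N_1(1 - 0.28·0.652) = 192 - 0.28·470.
So N_1* = 60.4/0.817 = 73.9, and then N_2* = 470 - 0.652·73.9 = 422.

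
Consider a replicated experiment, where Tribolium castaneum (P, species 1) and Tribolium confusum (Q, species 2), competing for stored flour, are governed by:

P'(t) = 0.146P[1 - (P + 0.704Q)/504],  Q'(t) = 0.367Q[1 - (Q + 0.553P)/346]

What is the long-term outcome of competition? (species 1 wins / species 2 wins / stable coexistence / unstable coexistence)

stable coexistence

Compare the nullcline intercepts: K1/α12 = 504/0.704 = 716 > K2 = 346; K2/α21 = 346/0.553 = 626 > K1 = 504.
Since both inequalities hold, each species can invade when rare, so the interior equilibrium is stable.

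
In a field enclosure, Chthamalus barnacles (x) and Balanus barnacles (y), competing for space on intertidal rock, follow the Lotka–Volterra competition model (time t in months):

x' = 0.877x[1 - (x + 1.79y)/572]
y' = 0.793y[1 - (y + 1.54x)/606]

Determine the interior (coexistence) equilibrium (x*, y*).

x* ≈ 292, y* ≈ 156

Setting both brackets to zero gives the nullclines x + 1.79y = 572 and 1.54x + y = 606.
Substituting y = 606 - 1.54x into the first: x(1 - 1.79·1.54) = 572 - 1.79·606.
So x* = -513/-1.76 = 292, and then y* = 606 - 1.54·292 = 156.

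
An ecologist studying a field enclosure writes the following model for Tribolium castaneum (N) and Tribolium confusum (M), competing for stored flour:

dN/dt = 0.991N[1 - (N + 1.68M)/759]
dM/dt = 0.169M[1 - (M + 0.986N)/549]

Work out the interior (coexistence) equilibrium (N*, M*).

Setting both brackets to zero gives the nullclines N + 1.68M = 759 and 0.986N + M = 549.
Substituting M = 549 - 0.986N into the first: N(1 - 1.68·0.986) = 759 - 1.68·549.
So N* = -163/-0.656 = 249, and then M* = 549 - 0.986·249 = 304.

N* ≈ 249, M* ≈ 304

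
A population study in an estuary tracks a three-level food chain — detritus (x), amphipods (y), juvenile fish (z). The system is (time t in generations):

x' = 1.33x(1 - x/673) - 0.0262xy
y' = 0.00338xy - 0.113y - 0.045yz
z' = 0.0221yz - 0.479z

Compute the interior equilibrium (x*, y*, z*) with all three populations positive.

x* ≈ 386, y* ≈ 21.7, z* ≈ 26.5

From dz/dt = 0: 0.0221y* = 0.479, so y* = 21.7.
From dx/dt = 0: 1.33(1 - x*/673) = 0.0262·21.7, giving x* = 673·(1 - 0.427) = 386.
From dy/dt = 0: 0.00338·386 - 0.113 = 0.045z*, so z* = 1.19/0.045 = 26.5.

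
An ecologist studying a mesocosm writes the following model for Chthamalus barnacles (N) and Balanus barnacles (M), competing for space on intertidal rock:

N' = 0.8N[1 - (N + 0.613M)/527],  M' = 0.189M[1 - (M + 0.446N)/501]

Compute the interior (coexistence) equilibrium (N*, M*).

Setting both brackets to zero gives the nullclines N + 0.613M = 527 and 0.446N + M = 501.
Substituting M = 501 - 0.446N into the first: N(1 - 0.613·0.446) = 527 - 0.613·501.
So N* = 220/0.727 = 303, and then M* = 501 - 0.446·303 = 366.

N* ≈ 303, M* ≈ 366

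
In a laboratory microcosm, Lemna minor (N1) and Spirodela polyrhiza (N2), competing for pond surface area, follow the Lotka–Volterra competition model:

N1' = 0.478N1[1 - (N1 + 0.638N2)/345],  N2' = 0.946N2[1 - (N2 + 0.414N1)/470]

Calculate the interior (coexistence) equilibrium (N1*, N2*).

N1* ≈ 61.3, N2* ≈ 445

Setting both brackets to zero gives the nullclines N1 + 0.638N2 = 345 and 0.414N1 + N2 = 470.
Substituting N2 = 470 - 0.414N1 into the first: N1(1 - 0.638·0.414) = 345 - 0.638·470.
So N1* = 45.1/0.736 = 61.3, and then N2* = 470 - 0.414·61.3 = 445.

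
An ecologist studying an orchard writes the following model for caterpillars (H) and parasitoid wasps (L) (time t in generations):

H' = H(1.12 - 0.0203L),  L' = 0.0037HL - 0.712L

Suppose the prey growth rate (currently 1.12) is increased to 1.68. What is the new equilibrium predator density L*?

At the interior fixed point, setting dH/dt = 0 with H > 0 fixes L* = (prey growth rate)/(HL coefficient) — independent of the other coefficients.
With the change, L* = 1.68/0.0203 = 82.8; it rises from 55.2.

L* ≈ 82.8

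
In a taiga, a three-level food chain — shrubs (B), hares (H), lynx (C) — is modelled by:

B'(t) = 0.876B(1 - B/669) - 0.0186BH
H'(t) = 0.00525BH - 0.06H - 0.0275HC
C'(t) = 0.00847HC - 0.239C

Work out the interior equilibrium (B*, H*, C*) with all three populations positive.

From dC/dt = 0: 0.00847H* = 0.239, so H* = 28.2.
From dB/dt = 0: 0.876(1 - B*/669) = 0.0186·28.2, giving B* = 669·(1 - 0.599) = 268.
From dH/dt = 0: 0.00525·268 - 0.06 = 0.0275C*, so C* = 1.35/0.0275 = 49.

B* ≈ 268, H* ≈ 28.2, C* ≈ 49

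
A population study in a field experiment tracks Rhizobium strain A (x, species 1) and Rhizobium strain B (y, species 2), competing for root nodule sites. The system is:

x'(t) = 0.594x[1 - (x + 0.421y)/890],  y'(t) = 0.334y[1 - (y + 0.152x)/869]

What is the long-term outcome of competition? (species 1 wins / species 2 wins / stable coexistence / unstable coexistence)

Compare the nullcline intercepts: K1/α12 = 890/0.421 = 2110 > K2 = 869; K2/α21 = 869/0.152 = 5720 > K1 = 890.
Since both inequalities hold, each species can invade when rare, so the interior equilibrium is stable.

stable coexistence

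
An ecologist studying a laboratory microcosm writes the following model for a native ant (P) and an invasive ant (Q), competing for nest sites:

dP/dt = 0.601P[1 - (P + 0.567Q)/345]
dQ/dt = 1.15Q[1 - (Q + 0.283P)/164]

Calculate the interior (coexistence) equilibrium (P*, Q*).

P* ≈ 300, Q* ≈ 79

Setting both brackets to zero gives the nullclines P + 0.567Q = 345 and 0.283P + Q = 164.
Substituting Q = 164 - 0.283P into the first: P(1 - 0.567·0.283) = 345 - 0.567·164.
So P* = 252/0.84 = 300, and then Q* = 164 - 0.283·300 = 79.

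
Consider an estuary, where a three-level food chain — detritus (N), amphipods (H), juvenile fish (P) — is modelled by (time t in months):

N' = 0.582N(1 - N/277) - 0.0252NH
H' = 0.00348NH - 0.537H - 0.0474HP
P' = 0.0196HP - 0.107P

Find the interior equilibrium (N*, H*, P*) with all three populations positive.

N* ≈ 212, H* ≈ 5.46, P* ≈ 4.2

From dP/dt = 0: 0.0196H* = 0.107, so H* = 5.46.
From dN/dt = 0: 0.582(1 - N*/277) = 0.0252·5.46, giving N* = 277·(1 - 0.236) = 212.
From dH/dt = 0: 0.00348·212 - 0.537 = 0.0474P*, so P* = 0.199/0.0474 = 4.2.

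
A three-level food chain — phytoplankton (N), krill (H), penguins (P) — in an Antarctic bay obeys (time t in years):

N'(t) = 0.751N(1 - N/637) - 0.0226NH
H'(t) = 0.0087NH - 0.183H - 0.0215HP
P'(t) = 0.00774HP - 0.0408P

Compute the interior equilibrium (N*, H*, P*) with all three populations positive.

N* ≈ 536, H* ≈ 5.27, P* ≈ 208

From dP/dt = 0: 0.00774H* = 0.0408, so H* = 5.27.
From dN/dt = 0: 0.751(1 - N*/637) = 0.0226·5.27, giving N* = 637·(1 - 0.159) = 536.
From dH/dt = 0: 0.0087·536 - 0.183 = 0.0215P*, so P* = 4.48/0.0215 = 208.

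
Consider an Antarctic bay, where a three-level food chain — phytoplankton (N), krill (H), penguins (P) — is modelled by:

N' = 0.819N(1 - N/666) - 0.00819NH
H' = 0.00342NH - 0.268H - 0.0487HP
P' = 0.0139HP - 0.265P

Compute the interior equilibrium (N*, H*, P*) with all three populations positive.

N* ≈ 539, H* ≈ 19.1, P* ≈ 32.4

From dP/dt = 0: 0.0139H* = 0.265, so H* = 19.1.
From dN/dt = 0: 0.819(1 - N*/666) = 0.00819·19.1, giving N* = 666·(1 - 0.191) = 539.
From dH/dt = 0: 0.00342·539 - 0.268 = 0.0487P*, so P* = 1.58/0.0487 = 32.4.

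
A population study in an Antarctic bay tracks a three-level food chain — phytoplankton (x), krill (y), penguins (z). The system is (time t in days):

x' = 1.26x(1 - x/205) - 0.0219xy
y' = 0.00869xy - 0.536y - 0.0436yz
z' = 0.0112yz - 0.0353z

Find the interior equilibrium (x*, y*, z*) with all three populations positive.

x* ≈ 194, y* ≈ 3.15, z* ≈ 26.3

From dz/dt = 0: 0.0112y* = 0.0353, so y* = 3.15.
From dx/dt = 0: 1.26(1 - x*/205) = 0.0219·3.15, giving x* = 205·(1 - 0.0548) = 194.
From dy/dt = 0: 0.00869·194 - 0.536 = 0.0436z*, so z* = 1.15/0.0436 = 26.3.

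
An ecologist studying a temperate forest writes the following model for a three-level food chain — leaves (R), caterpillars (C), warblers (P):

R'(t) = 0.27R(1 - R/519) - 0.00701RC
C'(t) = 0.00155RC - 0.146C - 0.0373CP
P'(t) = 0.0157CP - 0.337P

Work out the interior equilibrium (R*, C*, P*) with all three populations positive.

From dP/dt = 0: 0.0157C* = 0.337, so C* = 21.5.
From dR/dt = 0: 0.27(1 - R*/519) = 0.00701·21.5, giving R* = 519·(1 - 0.557) = 230.
From dC/dt = 0: 0.00155·230 - 0.146 = 0.0373P*, so P* = 0.21/0.0373 = 5.63.

R* ≈ 230, C* ≈ 21.5, P* ≈ 5.63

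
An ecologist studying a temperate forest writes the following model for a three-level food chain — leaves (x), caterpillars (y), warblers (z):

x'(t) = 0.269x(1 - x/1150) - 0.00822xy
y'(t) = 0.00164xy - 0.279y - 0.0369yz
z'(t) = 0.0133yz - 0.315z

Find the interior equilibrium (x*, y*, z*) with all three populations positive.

From dz/dt = 0: 0.0133y* = 0.315, so y* = 23.7.
From dx/dt = 0: 0.269(1 - x*/1150) = 0.00822·23.7, giving x* = 1150·(1 - 0.724) = 318.
From dy/dt = 0: 0.00164·318 - 0.279 = 0.0369z*, so z* = 0.242/0.0369 = 6.56.

x* ≈ 318, y* ≈ 23.7, z* ≈ 6.56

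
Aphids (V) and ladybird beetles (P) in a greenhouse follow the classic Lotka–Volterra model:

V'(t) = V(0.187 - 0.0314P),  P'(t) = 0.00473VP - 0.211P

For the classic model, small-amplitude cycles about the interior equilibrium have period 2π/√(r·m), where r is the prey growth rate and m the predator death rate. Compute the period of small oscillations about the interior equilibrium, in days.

T ≈ 31.6 days

Here r = 0.187 and m = 0.211, so r·m = 0.0395.
ω = √0.0395 = 0.199 per day, hence T = 2π/ω ≈ 31.6 days.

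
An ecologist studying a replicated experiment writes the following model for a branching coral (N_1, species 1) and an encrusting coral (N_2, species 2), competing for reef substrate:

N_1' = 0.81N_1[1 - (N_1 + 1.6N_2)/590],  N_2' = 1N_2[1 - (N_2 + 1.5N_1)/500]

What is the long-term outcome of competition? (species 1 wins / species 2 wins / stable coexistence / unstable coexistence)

Compare the nullcline intercepts: K1/α12 = 590/1.6 = 369 < K2 = 500; K2/α21 = 500/1.5 = 333 < K1 = 590.
Since both are reversed, neither can invade when rare; the interior point is a saddle.

unstable coexistence (outcome depends on initial conditions)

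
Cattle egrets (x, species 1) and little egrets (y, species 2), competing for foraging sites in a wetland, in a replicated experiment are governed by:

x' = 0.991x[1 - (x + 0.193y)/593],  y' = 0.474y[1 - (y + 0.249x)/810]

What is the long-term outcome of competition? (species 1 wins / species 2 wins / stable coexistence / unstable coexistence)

stable coexistence

Compare the nullcline intercepts: K1/α12 = 593/0.193 = 3070 > K2 = 810; K2/α21 = 810/0.249 = 3250 > K1 = 593.
Since both inequalities hold, each species can invade when rare, so the interior equilibrium is stable.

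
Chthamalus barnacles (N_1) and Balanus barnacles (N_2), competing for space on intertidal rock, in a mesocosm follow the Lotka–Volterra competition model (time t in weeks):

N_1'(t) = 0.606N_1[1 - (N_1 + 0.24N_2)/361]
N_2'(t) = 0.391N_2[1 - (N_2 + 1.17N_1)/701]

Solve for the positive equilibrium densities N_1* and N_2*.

Setting both brackets to zero gives the nullclines N_1 + 0.24N_2 = 361 and 1.17N_1 + N_2 = 701.
Substituting N_2 = 701 - 1.17N_1 into the first: N_1(1 - 0.24·1.17) = 361 - 0.24·701.
So N_1* = 193/0.719 = 268, and then N_2* = 701 - 1.17·268 = 387.

N_1* ≈ 268, N_2* ≈ 387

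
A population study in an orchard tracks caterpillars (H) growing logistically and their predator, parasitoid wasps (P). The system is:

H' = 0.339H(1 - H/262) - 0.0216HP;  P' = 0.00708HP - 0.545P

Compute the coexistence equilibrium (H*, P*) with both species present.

From dP/dt = 0 with P > 0: 0.00708H* = 0.545, so H* = 77.
Substitute into dH/dt = 0: 0.339(1 - 77/262) = 0.0216P*.
The bracket is 0.706, giving P* = 0.239/0.0216 = 11.1.

H* ≈ 77, P* ≈ 11.1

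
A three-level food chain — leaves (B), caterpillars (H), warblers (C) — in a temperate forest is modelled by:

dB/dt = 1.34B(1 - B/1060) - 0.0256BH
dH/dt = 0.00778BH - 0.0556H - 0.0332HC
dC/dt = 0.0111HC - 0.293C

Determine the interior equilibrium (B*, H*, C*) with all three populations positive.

From dC/dt = 0: 0.0111H* = 0.293, so H* = 26.4.
From dB/dt = 0: 1.34(1 - B*/1060) = 0.0256·26.4, giving B* = 1060·(1 - 0.504) = 525.
From dH/dt = 0: 0.00778·525 - 0.0556 = 0.0332C*, so C* = 4.03/0.0332 = 121.

B* ≈ 525, H* ≈ 26.4, C* ≈ 121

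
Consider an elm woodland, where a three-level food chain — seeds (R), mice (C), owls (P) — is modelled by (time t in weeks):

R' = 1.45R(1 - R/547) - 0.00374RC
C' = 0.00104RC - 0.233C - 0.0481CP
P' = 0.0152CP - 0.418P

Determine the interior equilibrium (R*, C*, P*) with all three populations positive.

From dP/dt = 0: 0.0152C* = 0.418, so C* = 27.5.
From dR/dt = 0: 1.45(1 - R*/547) = 0.00374·27.5, giving R* = 547·(1 - 0.0709) = 508.
From dC/dt = 0: 0.00104·508 - 0.233 = 0.0481P*, so P* = 0.296/0.0481 = 6.14.

R* ≈ 508, C* ≈ 27.5, P* ≈ 6.14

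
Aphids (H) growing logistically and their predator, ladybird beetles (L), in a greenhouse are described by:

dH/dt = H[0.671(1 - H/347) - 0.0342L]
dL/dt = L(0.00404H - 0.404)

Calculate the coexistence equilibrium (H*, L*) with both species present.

From dL/dt = 0 with L > 0: 0.00404H* = 0.404, so H* = 100.
Substitute into dH/dt = 0: 0.671(1 - 100/347) = 0.0342L*.
The bracket is 0.712, giving L* = 0.478/0.0342 = 14.

H* ≈ 100, L* ≈ 14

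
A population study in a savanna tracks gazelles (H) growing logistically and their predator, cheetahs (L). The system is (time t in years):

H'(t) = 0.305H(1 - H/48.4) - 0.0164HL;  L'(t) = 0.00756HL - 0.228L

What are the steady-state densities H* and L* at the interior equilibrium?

From dL/dt = 0 with L > 0: 0.00756H* = 0.228, so H* = 30.2.
Substitute into dH/dt = 0: 0.305(1 - 30.2/48.4) = 0.0164L*.
The bracket is 0.377, giving L* = 0.115/0.0164 = 7.01.

H* ≈ 30.2, L* ≈ 7.01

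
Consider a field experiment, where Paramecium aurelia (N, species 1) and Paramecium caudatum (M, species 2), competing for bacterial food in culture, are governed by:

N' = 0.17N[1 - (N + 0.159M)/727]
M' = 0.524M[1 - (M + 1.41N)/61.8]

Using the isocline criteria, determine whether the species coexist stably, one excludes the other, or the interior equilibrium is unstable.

species 1 excludes species 2

Compare the nullcline intercepts: K1/α12 = 727/0.159 = 4570 > K2 = 61.8; K2/α21 = 61.8/1.41 = 43.8 < K1 = 727.
Since the inequalities point opposite ways, species 1 can invade but species 2 cannot.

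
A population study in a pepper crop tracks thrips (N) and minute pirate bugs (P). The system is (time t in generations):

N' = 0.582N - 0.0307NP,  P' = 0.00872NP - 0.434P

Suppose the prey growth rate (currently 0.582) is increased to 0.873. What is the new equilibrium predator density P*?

P* ≈ 28.4

At the interior fixed point, setting dN/dt = 0 with N > 0 fixes P* = (prey growth rate)/(NP coefficient) — independent of the other coefficients.
With the change, P* = 0.873/0.0307 = 28.4; it rises from 19.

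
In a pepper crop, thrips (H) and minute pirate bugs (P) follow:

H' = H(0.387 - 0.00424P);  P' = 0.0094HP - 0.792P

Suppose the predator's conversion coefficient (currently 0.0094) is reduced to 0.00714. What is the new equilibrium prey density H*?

At the interior fixed point, setting dP/dt = 0 with P > 0 fixes H* = (predator death rate)/(HP coefficient) — independent of the other coefficients.
With the change, H* = 0.792/0.00714 = 111; it rises from 84.3.

H* ≈ 111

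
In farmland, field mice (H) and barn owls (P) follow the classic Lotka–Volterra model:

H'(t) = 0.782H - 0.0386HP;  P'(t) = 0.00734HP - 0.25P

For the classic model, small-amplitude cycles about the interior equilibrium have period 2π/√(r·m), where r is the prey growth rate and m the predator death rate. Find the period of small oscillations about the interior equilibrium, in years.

T ≈ 14.2 years

Here r = 0.782 and m = 0.25, so r·m = 0.196.
ω = √0.196 = 0.442 per year, hence T = 2π/ω ≈ 14.2 years.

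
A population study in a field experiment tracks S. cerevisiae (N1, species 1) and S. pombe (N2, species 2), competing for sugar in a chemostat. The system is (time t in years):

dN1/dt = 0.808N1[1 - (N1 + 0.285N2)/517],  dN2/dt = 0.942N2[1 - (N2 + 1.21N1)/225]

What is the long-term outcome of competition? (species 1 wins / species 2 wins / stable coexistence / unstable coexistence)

Compare the nullcline intercepts: K1/α12 = 517/0.285 = 1810 > K2 = 225; K2/α21 = 225/1.21 = 186 < K1 = 517.
Since the inequalities point opposite ways, species 1 can invade but species 2 cannot.

species 1 excludes species 2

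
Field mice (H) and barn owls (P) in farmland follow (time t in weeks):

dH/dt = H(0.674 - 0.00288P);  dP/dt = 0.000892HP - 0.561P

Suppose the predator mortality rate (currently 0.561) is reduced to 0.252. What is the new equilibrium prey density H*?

At the interior fixed point, setting dP/dt = 0 with P > 0 fixes H* = (predator death rate)/(HP coefficient) — independent of the other coefficients.
With the change, H* = 0.252/0.000892 = 283; it falls from 629.

H* ≈ 283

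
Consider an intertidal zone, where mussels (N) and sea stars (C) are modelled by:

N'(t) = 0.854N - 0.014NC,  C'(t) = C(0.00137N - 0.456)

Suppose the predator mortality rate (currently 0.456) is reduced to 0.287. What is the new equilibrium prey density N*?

N* ≈ 209

At the interior fixed point, setting dC/dt = 0 with C > 0 fixes N* = (predator death rate)/(NC coefficient) — independent of the other coefficients.
With the change, N* = 0.287/0.00137 = 209; it falls from 333.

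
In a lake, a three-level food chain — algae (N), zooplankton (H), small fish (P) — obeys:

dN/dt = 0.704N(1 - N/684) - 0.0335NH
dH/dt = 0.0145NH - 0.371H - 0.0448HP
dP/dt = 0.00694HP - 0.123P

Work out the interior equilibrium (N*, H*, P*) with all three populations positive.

N* ≈ 107, H* ≈ 17.7, P* ≈ 26.4

From dP/dt = 0: 0.00694H* = 0.123, so H* = 17.7.
From dN/dt = 0: 0.704(1 - N*/684) = 0.0335·17.7, giving N* = 684·(1 - 0.843) = 107.
From dH/dt = 0: 0.0145·107 - 0.371 = 0.0448P*, so P* = 1.18/0.0448 = 26.4.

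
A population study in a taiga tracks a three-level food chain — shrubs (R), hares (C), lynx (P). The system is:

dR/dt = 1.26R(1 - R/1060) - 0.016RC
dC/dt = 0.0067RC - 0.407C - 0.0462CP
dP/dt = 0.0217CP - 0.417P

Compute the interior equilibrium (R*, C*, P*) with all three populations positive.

R* ≈ 801, C* ≈ 19.2, P* ≈ 107

From dP/dt = 0: 0.0217C* = 0.417, so C* = 19.2.
From dR/dt = 0: 1.26(1 - R*/1060) = 0.016·19.2, giving R* = 1060·(1 - 0.244) = 801.
From dC/dt = 0: 0.0067·801 - 0.407 = 0.0462P*, so P* = 4.96/0.0462 = 107.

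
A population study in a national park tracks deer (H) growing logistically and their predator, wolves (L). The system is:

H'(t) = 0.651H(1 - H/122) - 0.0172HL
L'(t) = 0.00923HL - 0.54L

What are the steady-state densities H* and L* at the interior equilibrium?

H* ≈ 58.5, L* ≈ 19.7

From dL/dt = 0 with L > 0: 0.00923H* = 0.54, so H* = 58.5.
Substitute into dH/dt = 0: 0.651(1 - 58.5/122) = 0.0172L*.
The bracket is 0.52, giving L* = 0.339/0.0172 = 19.7.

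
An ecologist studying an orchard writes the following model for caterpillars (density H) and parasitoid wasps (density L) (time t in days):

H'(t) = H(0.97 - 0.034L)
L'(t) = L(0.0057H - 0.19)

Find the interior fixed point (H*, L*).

Set dL/dt = 0 with L > 0: 0.0057H - 0.19 = 0, so H* = 0.19/0.0057 = 33.3.
Set dH/dt = 0 with H > 0: 0.97 - 0.034L = 0, so L* = 0.97/0.034 = 28.5.

H* ≈ 33.3, L* ≈ 28.5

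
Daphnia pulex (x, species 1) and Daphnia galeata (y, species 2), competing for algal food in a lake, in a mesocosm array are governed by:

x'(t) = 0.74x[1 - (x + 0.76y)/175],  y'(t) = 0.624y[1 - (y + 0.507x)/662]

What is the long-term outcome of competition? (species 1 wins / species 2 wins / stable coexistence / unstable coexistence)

species 2 excludes species 1

Compare the nullcline intercepts: K1/α12 = 175/0.76 = 230 < K2 = 662; K2/α21 = 662/0.507 = 1310 > K1 = 175.
Since the inequalities point opposite ways, species 2 can invade but species 1 cannot.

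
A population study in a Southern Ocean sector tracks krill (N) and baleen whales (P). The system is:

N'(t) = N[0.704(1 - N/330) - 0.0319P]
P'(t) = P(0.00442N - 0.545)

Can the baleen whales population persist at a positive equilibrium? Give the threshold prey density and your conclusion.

Threshold N = 123; K > 123, so yes, the predator persists.

The predator equation gives dP/dt > 0 only when N > 0.545/0.00442 = 123.
Without the predator, N → K = 330. Since 330 > 123, the predator can invade and persist.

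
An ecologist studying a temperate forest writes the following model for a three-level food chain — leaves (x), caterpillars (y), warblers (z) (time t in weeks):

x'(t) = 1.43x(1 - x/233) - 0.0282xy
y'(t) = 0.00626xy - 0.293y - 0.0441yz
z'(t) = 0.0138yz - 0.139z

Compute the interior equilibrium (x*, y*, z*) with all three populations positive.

From dz/dt = 0: 0.0138y* = 0.139, so y* = 10.1.
From dx/dt = 0: 1.43(1 - x*/233) = 0.0282·10.1, giving x* = 233·(1 - 0.199) = 187.
From dy/dt = 0: 0.00626·187 - 0.293 = 0.0441z*, so z* = 0.876/0.0441 = 19.9.

x* ≈ 187, y* ≈ 10.1, z* ≈ 19.9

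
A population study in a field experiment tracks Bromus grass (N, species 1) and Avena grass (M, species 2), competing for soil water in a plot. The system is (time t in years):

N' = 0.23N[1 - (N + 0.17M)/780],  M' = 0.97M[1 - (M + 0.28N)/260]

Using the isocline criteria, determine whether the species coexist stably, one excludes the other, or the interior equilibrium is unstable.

Compare the nullcline intercepts: K1/α12 = 780/0.17 = 4590 > K2 = 260; K2/α21 = 260/0.28 = 929 > K1 = 780.
Since both inequalities hold, each species can invade when rare, so the interior equilibrium is stable.

stable coexistence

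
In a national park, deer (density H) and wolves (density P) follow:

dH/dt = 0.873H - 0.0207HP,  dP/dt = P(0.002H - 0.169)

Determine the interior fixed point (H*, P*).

Set dP/dt = 0 with P > 0: 0.002H - 0.169 = 0, so H* = 0.169/0.002 = 84.5.
Set dH/dt = 0 with H > 0: 0.873 - 0.0207P = 0, so P* = 0.873/0.0207 = 42.2.

H* ≈ 84.5, P* ≈ 42.2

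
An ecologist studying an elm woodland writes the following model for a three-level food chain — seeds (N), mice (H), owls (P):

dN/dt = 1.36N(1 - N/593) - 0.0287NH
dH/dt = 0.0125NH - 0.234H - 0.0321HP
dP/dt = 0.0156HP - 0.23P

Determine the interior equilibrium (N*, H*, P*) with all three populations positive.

N* ≈ 408, H* ≈ 14.7, P* ≈ 152

From dP/dt = 0: 0.0156H* = 0.23, so H* = 14.7.
From dN/dt = 0: 1.36(1 - N*/593) = 0.0287·14.7, giving N* = 593·(1 - 0.311) = 408.
From dH/dt = 0: 0.0125·408 - 0.234 = 0.0321P*, so P* = 4.87/0.0321 = 152.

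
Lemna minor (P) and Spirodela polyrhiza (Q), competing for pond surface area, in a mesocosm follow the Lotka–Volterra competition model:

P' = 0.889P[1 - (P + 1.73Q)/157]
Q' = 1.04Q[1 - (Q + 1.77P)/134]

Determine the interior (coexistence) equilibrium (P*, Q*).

P* ≈ 36.3, Q* ≈ 69.8

Setting both brackets to zero gives the nullclines P + 1.73Q = 157 and 1.77P + Q = 134.
Substituting Q = 134 - 1.77P into the first: P(1 - 1.73·1.77) = 157 - 1.73·134.
So P* = -74.8/-2.06 = 36.3, and then Q* = 134 - 1.77·36.3 = 69.8.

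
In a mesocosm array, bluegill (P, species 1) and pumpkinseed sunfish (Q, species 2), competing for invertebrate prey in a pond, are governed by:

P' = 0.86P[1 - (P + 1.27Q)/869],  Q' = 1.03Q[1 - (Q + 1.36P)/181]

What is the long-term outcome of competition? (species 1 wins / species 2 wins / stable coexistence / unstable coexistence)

Compare the nullcline intercepts: K1/α12 = 869/1.27 = 684 > K2 = 181; K2/α21 = 181/1.36 = 133 < K1 = 869.
Since the inequalities point opposite ways, species 1 can invade but species 2 cannot.

species 1 excludes species 2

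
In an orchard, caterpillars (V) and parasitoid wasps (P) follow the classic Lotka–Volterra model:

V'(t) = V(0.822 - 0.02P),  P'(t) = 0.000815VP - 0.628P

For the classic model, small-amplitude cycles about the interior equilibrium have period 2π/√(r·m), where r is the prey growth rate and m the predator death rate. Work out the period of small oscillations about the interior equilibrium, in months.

T ≈ 8.75 months

Here r = 0.822 and m = 0.628, so r·m = 0.516.
ω = √0.516 = 0.718 per month, hence T = 2π/ω ≈ 8.75 months.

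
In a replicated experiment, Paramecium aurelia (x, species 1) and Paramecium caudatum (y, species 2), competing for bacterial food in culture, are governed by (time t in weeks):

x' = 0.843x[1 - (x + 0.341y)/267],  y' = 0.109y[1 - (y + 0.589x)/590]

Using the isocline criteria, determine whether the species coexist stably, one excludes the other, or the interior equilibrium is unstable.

stable coexistence

Compare the nullcline intercepts: K1/α12 = 267/0.341 = 783 > K2 = 590; K2/α21 = 590/0.589 = 1000 > K1 = 267.
Since both inequalities hold, each species can invade when rare, so the interior equilibrium is stable.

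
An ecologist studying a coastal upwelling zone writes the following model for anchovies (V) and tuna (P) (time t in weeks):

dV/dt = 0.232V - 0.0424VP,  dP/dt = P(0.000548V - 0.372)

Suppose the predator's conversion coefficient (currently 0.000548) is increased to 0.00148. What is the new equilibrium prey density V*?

V* ≈ 251

At the interior fixed point, setting dP/dt = 0 with P > 0 fixes V* = (predator death rate)/(VP coefficient) — independent of the other coefficients.
With the change, V* = 0.372/0.00148 = 251; it falls from 679.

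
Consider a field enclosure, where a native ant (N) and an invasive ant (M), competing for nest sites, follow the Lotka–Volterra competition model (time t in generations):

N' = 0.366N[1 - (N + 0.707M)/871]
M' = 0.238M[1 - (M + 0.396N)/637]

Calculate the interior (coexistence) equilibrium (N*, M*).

N* ≈ 584, M* ≈ 406

Setting both brackets to zero gives the nullclines N + 0.707M = 871 and 0.396N + M = 637.
Substituting M = 637 - 0.396N into the first: N(1 - 0.707·0.396) = 871 - 0.707·637.
So N* = 421/0.72 = 584, and then M* = 637 - 0.396·584 = 406.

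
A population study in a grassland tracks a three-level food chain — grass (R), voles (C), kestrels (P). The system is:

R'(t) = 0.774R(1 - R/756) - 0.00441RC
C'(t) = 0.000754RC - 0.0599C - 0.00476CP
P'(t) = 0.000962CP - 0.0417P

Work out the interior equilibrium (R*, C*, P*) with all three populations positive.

From dP/dt = 0: 0.000962C* = 0.0417, so C* = 43.3.
From dR/dt = 0: 0.774(1 - R*/756) = 0.00441·43.3, giving R* = 756·(1 - 0.247) = 569.
From dC/dt = 0: 0.000754·569 - 0.0599 = 0.00476P*, so P* = 0.369/0.00476 = 77.6.

R* ≈ 569, C* ≈ 43.3, P* ≈ 77.6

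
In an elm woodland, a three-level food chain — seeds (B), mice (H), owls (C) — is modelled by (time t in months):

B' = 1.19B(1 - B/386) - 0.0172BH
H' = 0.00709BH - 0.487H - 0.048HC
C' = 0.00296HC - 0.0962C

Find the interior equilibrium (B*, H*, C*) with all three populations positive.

B* ≈ 205, H* ≈ 32.5, C* ≈ 20.1

From dC/dt = 0: 0.00296H* = 0.0962, so H* = 32.5.
From dB/dt = 0: 1.19(1 - B*/386) = 0.0172·32.5, giving B* = 386·(1 - 0.47) = 205.
From dH/dt = 0: 0.00709·205 - 0.487 = 0.048C*, so C* = 0.964/0.048 = 20.1.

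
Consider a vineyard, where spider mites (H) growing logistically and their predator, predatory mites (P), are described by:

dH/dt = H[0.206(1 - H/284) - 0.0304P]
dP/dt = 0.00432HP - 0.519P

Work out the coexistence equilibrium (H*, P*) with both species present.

H* ≈ 120, P* ≈ 3.91

From dP/dt = 0 with P > 0: 0.00432H* = 0.519, so H* = 120.
Substitute into dH/dt = 0: 0.206(1 - 120/284) = 0.0304P*.
The bracket is 0.577, giving P* = 0.119/0.0304 = 3.91.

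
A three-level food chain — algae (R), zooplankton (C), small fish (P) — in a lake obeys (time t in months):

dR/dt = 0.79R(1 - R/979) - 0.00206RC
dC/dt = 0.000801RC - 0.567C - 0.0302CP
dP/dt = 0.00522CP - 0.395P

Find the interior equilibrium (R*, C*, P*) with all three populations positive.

R* ≈ 786, C* ≈ 75.7, P* ≈ 2.07

From dP/dt = 0: 0.00522C* = 0.395, so C* = 75.7.
From dR/dt = 0: 0.79(1 - R*/979) = 0.00206·75.7, giving R* = 979·(1 - 0.197) = 786.
From dC/dt = 0: 0.000801·786 - 0.567 = 0.0302P*, so P* = 0.0624/0.0302 = 2.07.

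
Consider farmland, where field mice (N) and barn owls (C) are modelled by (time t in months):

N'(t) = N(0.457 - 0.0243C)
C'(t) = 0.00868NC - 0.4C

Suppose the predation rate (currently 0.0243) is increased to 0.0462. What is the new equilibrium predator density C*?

At the interior fixed point, setting dN/dt = 0 with N > 0 fixes C* = (prey growth rate)/(NC coefficient) — independent of the other coefficients.
With the change, C* = 0.457/0.0462 = 9.89; it falls from 18.8.

C* ≈ 9.89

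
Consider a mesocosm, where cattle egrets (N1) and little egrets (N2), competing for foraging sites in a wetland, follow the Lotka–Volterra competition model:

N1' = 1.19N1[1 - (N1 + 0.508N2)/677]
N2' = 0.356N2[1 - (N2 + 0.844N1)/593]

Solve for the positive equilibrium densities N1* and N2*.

Setting both brackets to zero gives the nullclines N1 + 0.508N2 = 677 and 0.844N1 + N2 = 593.
Substituting N2 = 593 - 0.844N1 into the first: N1(1 - 0.508·0.844) = 677 - 0.508·593.
So N1* = 376/0.571 = 658, and then N2* = 593 - 0.844·658 = 37.8.

N1* ≈ 658, N2* ≈ 37.8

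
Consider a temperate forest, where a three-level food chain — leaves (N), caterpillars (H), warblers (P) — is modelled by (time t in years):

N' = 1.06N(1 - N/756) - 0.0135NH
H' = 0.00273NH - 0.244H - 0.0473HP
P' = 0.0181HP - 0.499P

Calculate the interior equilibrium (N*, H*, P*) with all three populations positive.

From dP/dt = 0: 0.0181H* = 0.499, so H* = 27.6.
From dN/dt = 0: 1.06(1 - N*/756) = 0.0135·27.6, giving N* = 756·(1 - 0.351) = 491.
From dH/dt = 0: 0.00273·491 - 0.244 = 0.0473P*, so P* = 1.1/0.0473 = 23.2.

N* ≈ 491, H* ≈ 27.6, P* ≈ 23.2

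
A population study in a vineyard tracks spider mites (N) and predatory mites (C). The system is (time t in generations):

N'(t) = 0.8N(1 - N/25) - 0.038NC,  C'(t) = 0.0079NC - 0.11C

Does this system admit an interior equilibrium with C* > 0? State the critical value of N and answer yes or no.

The predator equation gives dC/dt > 0 only when N > 0.11/0.0079 = 13.9.
Without the predator, N → K = 25. Since 25 > 13.9, the predator can invade and persist.

Threshold N = 13.9; K > 13.9, so yes, the predator persists.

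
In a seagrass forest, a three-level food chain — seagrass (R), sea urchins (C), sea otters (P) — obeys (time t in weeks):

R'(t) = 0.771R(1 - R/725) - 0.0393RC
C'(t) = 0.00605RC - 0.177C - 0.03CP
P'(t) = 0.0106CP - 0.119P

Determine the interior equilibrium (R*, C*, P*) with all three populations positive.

From dP/dt = 0: 0.0106C* = 0.119, so C* = 11.2.
From dR/dt = 0: 0.771(1 - R*/725) = 0.0393·11.2, giving R* = 725·(1 - 0.572) = 310.
From dC/dt = 0: 0.00605·310 - 0.177 = 0.03P*, so P* = 1.7/0.03 = 56.6.

R* ≈ 310, C* ≈ 11.2, P* ≈ 56.6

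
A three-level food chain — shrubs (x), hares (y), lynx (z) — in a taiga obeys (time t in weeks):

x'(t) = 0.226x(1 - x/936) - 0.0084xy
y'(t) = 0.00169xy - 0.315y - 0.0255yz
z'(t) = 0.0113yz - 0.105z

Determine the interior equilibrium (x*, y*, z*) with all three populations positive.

From dz/dt = 0: 0.0113y* = 0.105, so y* = 9.29.
From dx/dt = 0: 0.226(1 - x*/936) = 0.0084·9.29, giving x* = 936·(1 - 0.345) = 613.
From dy/dt = 0: 0.00169·613 - 0.315 = 0.0255z*, so z* = 0.721/0.0255 = 28.3.

x* ≈ 613, y* ≈ 9.29, z* ≈ 28.3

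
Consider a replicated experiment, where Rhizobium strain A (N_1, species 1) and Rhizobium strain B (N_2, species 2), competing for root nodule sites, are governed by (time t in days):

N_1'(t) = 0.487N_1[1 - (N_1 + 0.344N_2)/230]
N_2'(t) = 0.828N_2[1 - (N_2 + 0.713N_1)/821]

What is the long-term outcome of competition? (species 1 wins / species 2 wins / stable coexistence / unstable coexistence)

Compare the nullcline intercepts: K1/α12 = 230/0.344 = 669 < K2 = 821; K2/α21 = 821/0.713 = 1150 > K1 = 230.
Since the inequalities point opposite ways, species 2 can invade but species 1 cannot.

species 2 excludes species 1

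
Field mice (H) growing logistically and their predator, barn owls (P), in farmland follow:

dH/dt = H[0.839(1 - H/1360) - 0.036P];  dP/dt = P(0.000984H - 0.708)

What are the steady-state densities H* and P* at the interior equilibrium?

From dP/dt = 0 with P > 0: 0.000984H* = 0.708, so H* = 720.
Substitute into dH/dt = 0: 0.839(1 - 720/1360) = 0.036P*.
The bracket is 0.471, giving P* = 0.395/0.036 = 11.

H* ≈ 720, P* ≈ 11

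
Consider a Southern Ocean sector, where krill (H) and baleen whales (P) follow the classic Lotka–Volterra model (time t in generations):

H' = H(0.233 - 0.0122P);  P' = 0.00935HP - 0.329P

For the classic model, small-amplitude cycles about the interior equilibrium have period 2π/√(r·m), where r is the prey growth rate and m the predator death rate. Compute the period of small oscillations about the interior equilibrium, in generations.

Here r = 0.233 and m = 0.329, so r·m = 0.0767.
ω = √0.0767 = 0.277 per generation, hence T = 2π/ω ≈ 22.7 generations.

T ≈ 22.7 generations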